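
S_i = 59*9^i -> [59, 531, 4779, 43011, 387099]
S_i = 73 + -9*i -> [73, 64, 55, 46, 37]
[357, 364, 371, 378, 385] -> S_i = 357 + 7*i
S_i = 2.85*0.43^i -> [2.85, 1.23, 0.53, 0.23, 0.1]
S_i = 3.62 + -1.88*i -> [3.62, 1.74, -0.14, -2.02, -3.9]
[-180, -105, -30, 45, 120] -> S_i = -180 + 75*i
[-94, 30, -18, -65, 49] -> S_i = Random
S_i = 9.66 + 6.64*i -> [9.66, 16.3, 22.94, 29.58, 36.22]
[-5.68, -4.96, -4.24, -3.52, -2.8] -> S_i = -5.68 + 0.72*i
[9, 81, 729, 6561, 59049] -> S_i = 9*9^i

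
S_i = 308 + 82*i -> [308, 390, 472, 554, 636]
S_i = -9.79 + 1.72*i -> [-9.79, -8.07, -6.35, -4.63, -2.91]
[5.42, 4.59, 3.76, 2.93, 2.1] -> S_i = 5.42 + -0.83*i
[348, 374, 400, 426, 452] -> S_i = 348 + 26*i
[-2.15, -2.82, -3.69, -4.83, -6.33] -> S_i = -2.15*1.31^i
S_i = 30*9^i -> [30, 270, 2430, 21870, 196830]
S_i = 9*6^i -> [9, 54, 324, 1944, 11664]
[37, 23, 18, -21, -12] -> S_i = Random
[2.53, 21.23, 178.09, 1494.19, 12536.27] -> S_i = 2.53*8.39^i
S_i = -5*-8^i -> [-5, 40, -320, 2560, -20480]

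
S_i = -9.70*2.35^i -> [-9.7, -22.8, -53.57, -125.89, -295.83]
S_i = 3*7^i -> [3, 21, 147, 1029, 7203]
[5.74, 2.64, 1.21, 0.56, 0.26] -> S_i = 5.74*0.46^i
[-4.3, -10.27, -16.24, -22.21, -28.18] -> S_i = -4.30 + -5.97*i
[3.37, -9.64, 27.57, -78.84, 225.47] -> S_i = 3.37*(-2.86)^i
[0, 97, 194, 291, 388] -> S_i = 0 + 97*i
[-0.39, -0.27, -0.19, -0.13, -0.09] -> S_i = -0.39*0.69^i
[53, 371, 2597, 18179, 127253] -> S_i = 53*7^i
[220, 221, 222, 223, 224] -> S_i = 220 + 1*i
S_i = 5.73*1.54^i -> [5.73, 8.82, 13.59, 20.93, 32.23]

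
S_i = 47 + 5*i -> [47, 52, 57, 62, 67]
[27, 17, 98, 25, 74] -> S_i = Random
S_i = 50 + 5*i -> [50, 55, 60, 65, 70]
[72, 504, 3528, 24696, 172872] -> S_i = 72*7^i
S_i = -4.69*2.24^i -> [-4.69, -10.51, -23.53, -52.71, -118.08]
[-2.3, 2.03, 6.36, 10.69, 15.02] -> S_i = -2.30 + 4.33*i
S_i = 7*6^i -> [7, 42, 252, 1512, 9072]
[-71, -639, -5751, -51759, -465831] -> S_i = -71*9^i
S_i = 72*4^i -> [72, 288, 1152, 4608, 18432]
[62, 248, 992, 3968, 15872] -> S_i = 62*4^i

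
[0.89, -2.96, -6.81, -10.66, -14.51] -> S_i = 0.89 + -3.85*i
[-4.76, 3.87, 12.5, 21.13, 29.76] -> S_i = -4.76 + 8.63*i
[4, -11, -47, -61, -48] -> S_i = Random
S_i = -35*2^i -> [-35, -70, -140, -280, -560]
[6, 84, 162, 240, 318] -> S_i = 6 + 78*i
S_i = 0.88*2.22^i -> [0.88, 1.95, 4.34, 9.63, 21.37]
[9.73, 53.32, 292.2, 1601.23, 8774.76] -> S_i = 9.73*5.48^i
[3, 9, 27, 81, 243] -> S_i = 3*3^i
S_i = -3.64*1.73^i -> [-3.64, -6.3, -10.89, -18.85, -32.61]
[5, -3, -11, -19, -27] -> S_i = 5 + -8*i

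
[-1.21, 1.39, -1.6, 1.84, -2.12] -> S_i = -1.21*(-1.15)^i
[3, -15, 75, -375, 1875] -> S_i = 3*-5^i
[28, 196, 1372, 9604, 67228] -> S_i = 28*7^i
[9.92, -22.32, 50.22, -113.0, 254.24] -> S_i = 9.92*(-2.25)^i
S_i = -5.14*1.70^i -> [-5.14, -8.74, -14.85, -25.25, -42.93]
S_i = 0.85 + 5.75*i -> [0.85, 6.6, 12.35, 18.1, 23.85]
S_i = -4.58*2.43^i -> [-4.58, -11.13, -27.04, -65.72, -159.69]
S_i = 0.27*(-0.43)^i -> [0.27, -0.12, 0.05, -0.02, 0.01]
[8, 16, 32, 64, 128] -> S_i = 8*2^i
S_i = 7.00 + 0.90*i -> [7.0, 7.9, 8.8, 9.7, 10.6]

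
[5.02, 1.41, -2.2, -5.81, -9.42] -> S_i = 5.02 + -3.61*i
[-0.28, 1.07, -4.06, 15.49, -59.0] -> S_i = -0.28*(-3.81)^i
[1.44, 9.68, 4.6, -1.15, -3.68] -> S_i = Random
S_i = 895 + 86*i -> [895, 981, 1067, 1153, 1239]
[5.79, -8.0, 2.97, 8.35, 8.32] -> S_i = Random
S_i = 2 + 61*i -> [2, 63, 124, 185, 246]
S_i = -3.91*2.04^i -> [-3.91, -7.98, -16.27, -33.19, -67.72]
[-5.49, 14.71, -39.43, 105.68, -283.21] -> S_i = -5.49*(-2.68)^i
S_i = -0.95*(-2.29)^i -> [-0.95, 2.18, -4.98, 11.41, -26.13]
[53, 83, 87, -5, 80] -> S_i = Random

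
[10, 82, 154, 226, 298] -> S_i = 10 + 72*i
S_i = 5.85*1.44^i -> [5.85, 8.42, 12.13, 17.47, 25.15]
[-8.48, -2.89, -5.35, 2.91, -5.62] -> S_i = Random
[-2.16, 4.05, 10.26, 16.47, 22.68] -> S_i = -2.16 + 6.21*i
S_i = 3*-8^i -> [3, -24, 192, -1536, 12288]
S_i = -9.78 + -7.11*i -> [-9.78, -16.89, -24.0, -31.11, -38.22]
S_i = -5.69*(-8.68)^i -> [-5.69, 49.39, -428.7, 3721.1, -32299.16]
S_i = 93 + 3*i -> [93, 96, 99, 102, 105]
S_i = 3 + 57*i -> [3, 60, 117, 174, 231]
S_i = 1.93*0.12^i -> [1.93, 0.23, 0.03, 0.0, 0.0]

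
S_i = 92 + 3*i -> [92, 95, 98, 101, 104]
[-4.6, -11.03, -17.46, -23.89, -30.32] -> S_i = -4.60 + -6.43*i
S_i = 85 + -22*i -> [85, 63, 41, 19, -3]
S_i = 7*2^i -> [7, 14, 28, 56, 112]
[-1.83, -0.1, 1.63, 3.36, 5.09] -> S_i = -1.83 + 1.73*i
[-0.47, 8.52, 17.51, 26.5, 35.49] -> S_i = -0.47 + 8.99*i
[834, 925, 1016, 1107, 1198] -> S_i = 834 + 91*i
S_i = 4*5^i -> [4, 20, 100, 500, 2500]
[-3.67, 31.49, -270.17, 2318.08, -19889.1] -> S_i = -3.67*(-8.58)^i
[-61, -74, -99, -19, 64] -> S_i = Random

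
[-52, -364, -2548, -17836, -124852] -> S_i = -52*7^i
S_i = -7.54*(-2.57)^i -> [-7.54, 19.38, -49.8, 127.99, -328.93]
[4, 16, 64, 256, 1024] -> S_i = 4*4^i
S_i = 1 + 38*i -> [1, 39, 77, 115, 153]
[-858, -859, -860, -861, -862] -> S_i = -858 + -1*i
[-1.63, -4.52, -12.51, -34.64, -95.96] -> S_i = -1.63*2.77^i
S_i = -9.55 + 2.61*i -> [-9.55, -6.94, -4.33, -1.72, 0.89]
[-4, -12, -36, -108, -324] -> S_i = -4*3^i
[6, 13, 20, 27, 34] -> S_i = 6 + 7*i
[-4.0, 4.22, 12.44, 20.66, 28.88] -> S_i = -4.00 + 8.22*i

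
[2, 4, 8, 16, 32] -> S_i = 2*2^i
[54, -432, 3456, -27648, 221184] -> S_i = 54*-8^i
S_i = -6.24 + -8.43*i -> [-6.24, -14.67, -23.1, -31.53, -39.96]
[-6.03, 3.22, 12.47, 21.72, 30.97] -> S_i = -6.03 + 9.25*i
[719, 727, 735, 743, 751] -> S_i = 719 + 8*i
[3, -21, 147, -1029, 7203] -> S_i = 3*-7^i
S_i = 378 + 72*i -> [378, 450, 522, 594, 666]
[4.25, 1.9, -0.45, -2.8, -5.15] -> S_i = 4.25 + -2.35*i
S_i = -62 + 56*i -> [-62, -6, 50, 106, 162]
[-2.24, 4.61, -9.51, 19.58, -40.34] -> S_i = -2.24*(-2.06)^i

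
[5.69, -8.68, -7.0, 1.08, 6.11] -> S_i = Random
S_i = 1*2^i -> [1, 2, 4, 8, 16]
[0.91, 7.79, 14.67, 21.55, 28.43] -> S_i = 0.91 + 6.88*i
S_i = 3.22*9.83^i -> [3.22, 31.65, 311.15, 3058.56, 30065.6]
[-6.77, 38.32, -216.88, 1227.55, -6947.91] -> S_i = -6.77*(-5.66)^i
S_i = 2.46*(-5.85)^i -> [2.46, -14.39, 84.19, -492.5, 2881.1]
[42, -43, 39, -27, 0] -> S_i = Random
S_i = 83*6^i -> [83, 498, 2988, 17928, 107568]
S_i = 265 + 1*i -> [265, 266, 267, 268, 269]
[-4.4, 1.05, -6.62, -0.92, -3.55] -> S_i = Random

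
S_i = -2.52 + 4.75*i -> [-2.52, 2.23, 6.98, 11.73, 16.48]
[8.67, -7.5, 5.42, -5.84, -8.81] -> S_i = Random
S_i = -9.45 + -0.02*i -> [-9.45, -9.47, -9.49, -9.51, -9.53]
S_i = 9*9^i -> [9, 81, 729, 6561, 59049]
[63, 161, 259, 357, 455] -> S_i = 63 + 98*i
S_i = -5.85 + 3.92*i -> [-5.85, -1.93, 1.99, 5.91, 9.83]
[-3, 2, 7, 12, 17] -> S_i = -3 + 5*i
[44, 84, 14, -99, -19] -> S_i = Random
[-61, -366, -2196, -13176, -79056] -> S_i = -61*6^i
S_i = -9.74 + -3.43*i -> [-9.74, -13.17, -16.6, -20.03, -23.46]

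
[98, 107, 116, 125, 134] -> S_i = 98 + 9*i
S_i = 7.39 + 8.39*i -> [7.39, 15.78, 24.17, 32.56, 40.95]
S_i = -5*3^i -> [-5, -15, -45, -135, -405]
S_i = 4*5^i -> [4, 20, 100, 500, 2500]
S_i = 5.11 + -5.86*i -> [5.11, -0.75, -6.61, -12.47, -18.33]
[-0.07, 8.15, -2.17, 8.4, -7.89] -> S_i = Random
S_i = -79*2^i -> [-79, -158, -316, -632, -1264]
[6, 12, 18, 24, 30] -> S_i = 6 + 6*i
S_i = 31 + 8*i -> [31, 39, 47, 55, 63]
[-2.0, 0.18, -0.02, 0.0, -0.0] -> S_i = -2.00*(-0.09)^i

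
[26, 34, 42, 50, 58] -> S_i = 26 + 8*i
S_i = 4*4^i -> [4, 16, 64, 256, 1024]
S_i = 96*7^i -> [96, 672, 4704, 32928, 230496]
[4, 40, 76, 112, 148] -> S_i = 4 + 36*i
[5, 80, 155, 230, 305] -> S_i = 5 + 75*i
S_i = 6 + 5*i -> [6, 11, 16, 21, 26]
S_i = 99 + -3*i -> [99, 96, 93, 90, 87]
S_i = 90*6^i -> [90, 540, 3240, 19440, 116640]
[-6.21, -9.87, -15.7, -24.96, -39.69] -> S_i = -6.21*1.59^i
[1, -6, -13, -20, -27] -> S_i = 1 + -7*i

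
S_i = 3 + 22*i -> [3, 25, 47, 69, 91]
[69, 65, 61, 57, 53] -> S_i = 69 + -4*i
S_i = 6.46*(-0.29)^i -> [6.46, -1.87, 0.54, -0.16, 0.05]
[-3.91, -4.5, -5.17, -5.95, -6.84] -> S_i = -3.91*1.15^i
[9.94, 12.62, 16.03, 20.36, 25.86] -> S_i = 9.94*1.27^i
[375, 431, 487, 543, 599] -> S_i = 375 + 56*i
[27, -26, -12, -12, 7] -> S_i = Random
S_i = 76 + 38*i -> [76, 114, 152, 190, 228]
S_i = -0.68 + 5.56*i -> [-0.68, 4.88, 10.44, 16.0, 21.56]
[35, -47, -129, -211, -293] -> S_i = 35 + -82*i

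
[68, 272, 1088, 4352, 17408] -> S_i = 68*4^i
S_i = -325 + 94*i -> [-325, -231, -137, -43, 51]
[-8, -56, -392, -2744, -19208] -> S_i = -8*7^i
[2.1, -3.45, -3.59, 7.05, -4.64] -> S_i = Random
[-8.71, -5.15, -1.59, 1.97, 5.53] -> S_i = -8.71 + 3.56*i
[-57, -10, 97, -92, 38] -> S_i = Random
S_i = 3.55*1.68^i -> [3.55, 5.96, 10.02, 16.83, 28.28]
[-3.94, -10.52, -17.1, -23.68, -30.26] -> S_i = -3.94 + -6.58*i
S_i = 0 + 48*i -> [0, 48, 96, 144, 192]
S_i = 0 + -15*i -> [0, -15, -30, -45, -60]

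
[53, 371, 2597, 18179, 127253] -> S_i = 53*7^i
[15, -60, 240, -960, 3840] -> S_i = 15*-4^i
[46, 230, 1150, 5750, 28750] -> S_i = 46*5^i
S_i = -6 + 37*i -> [-6, 31, 68, 105, 142]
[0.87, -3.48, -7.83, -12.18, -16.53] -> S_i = 0.87 + -4.35*i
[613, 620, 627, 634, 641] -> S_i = 613 + 7*i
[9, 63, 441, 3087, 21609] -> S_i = 9*7^i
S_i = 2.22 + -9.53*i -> [2.22, -7.31, -16.84, -26.37, -35.9]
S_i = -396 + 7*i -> [-396, -389, -382, -375, -368]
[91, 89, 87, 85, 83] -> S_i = 91 + -2*i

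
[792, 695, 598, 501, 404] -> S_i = 792 + -97*i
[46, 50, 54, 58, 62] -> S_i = 46 + 4*i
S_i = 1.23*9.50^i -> [1.23, 11.68, 111.01, 1054.57, 10018.43]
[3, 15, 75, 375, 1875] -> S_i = 3*5^i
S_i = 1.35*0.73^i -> [1.35, 0.99, 0.72, 0.53, 0.38]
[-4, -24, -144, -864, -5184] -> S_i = -4*6^i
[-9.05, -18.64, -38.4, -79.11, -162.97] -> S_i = -9.05*2.06^i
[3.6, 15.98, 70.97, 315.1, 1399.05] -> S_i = 3.60*4.44^i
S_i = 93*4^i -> [93, 372, 1488, 5952, 23808]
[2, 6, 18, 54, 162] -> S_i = 2*3^i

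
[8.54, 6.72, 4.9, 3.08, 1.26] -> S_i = 8.54 + -1.82*i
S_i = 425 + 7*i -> [425, 432, 439, 446, 453]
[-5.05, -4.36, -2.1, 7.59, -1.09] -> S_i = Random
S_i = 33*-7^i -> [33, -231, 1617, -11319, 79233]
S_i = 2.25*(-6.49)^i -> [2.25, -14.6, 94.77, -615.06, 3991.73]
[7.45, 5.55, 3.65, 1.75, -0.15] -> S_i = 7.45 + -1.90*i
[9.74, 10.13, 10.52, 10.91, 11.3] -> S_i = 9.74 + 0.39*i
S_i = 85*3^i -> [85, 255, 765, 2295, 6885]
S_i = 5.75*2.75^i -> [5.75, 15.81, 43.48, 119.58, 328.85]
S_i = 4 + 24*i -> [4, 28, 52, 76, 100]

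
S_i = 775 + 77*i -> [775, 852, 929, 1006, 1083]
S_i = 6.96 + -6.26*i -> [6.96, 0.7, -5.56, -11.82, -18.08]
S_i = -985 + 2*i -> [-985, -983, -981, -979, -977]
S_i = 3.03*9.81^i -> [3.03, 29.72, 291.6, 2860.55, 28062.0]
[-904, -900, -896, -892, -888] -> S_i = -904 + 4*i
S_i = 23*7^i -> [23, 161, 1127, 7889, 55223]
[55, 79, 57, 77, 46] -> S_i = Random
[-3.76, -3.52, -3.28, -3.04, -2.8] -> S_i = -3.76 + 0.24*i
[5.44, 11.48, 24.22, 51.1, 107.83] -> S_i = 5.44*2.11^i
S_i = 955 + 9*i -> [955, 964, 973, 982, 991]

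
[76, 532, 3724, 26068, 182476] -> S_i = 76*7^i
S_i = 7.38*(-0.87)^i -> [7.38, -6.42, 5.59, -4.86, 4.23]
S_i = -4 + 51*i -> [-4, 47, 98, 149, 200]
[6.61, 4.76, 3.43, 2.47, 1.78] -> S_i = 6.61*0.72^i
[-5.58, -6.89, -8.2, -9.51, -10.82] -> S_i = -5.58 + -1.31*i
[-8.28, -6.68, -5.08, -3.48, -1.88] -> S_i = -8.28 + 1.60*i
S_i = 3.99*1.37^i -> [3.99, 5.47, 7.49, 10.26, 14.06]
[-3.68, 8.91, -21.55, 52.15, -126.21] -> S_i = -3.68*(-2.42)^i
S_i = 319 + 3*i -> [319, 322, 325, 328, 331]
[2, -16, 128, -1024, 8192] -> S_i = 2*-8^i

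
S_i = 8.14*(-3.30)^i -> [8.14, -26.86, 88.64, -292.53, 965.34]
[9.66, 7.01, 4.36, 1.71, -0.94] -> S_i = 9.66 + -2.65*i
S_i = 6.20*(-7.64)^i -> [6.2, -47.37, 361.89, -2764.85, 21123.46]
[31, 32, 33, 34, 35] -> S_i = 31 + 1*i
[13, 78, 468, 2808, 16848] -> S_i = 13*6^i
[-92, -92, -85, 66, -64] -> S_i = Random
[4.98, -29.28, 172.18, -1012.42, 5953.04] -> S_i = 4.98*(-5.88)^i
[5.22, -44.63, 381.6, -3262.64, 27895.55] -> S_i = 5.22*(-8.55)^i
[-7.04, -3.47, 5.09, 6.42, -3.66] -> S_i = Random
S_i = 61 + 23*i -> [61, 84, 107, 130, 153]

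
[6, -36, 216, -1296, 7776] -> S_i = 6*-6^i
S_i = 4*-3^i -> [4, -12, 36, -108, 324]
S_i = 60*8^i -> [60, 480, 3840, 30720, 245760]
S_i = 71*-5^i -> [71, -355, 1775, -8875, 44375]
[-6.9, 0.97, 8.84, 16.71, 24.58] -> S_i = -6.90 + 7.87*i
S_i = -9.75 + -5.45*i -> [-9.75, -15.2, -20.65, -26.1, -31.55]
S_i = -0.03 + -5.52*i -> [-0.03, -5.55, -11.07, -16.59, -22.11]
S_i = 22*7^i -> [22, 154, 1078, 7546, 52822]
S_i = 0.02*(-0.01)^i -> [0.02, -0.0, 0.0, -0.0, 0.0]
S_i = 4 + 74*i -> [4, 78, 152, 226, 300]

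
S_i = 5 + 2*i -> [5, 7, 9, 11, 13]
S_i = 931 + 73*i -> [931, 1004, 1077, 1150, 1223]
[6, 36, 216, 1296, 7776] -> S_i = 6*6^i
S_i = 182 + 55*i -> [182, 237, 292, 347, 402]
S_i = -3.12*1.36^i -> [-3.12, -4.24, -5.77, -7.85, -10.67]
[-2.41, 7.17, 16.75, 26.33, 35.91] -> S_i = -2.41 + 9.58*i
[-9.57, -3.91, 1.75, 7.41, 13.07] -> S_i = -9.57 + 5.66*i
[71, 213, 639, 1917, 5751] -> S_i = 71*3^i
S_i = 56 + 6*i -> [56, 62, 68, 74, 80]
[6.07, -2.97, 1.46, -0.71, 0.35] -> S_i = 6.07*(-0.49)^i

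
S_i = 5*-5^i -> [5, -25, 125, -625, 3125]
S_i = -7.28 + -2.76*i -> [-7.28, -10.04, -12.8, -15.56, -18.32]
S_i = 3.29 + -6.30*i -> [3.29, -3.01, -9.31, -15.61, -21.91]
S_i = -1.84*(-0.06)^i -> [-1.84, 0.11, -0.01, 0.0, -0.0]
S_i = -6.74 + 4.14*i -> [-6.74, -2.6, 1.54, 5.68, 9.82]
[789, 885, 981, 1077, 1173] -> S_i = 789 + 96*i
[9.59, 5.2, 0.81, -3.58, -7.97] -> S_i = 9.59 + -4.39*i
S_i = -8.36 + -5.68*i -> [-8.36, -14.04, -19.72, -25.4, -31.08]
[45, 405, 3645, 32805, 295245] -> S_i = 45*9^i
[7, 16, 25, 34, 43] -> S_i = 7 + 9*i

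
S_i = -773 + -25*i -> [-773, -798, -823, -848, -873]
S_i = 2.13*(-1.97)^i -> [2.13, -4.2, 8.27, -16.28, 32.08]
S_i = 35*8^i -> [35, 280, 2240, 17920, 143360]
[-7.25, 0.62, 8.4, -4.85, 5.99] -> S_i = Random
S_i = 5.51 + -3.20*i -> [5.51, 2.31, -0.89, -4.09, -7.29]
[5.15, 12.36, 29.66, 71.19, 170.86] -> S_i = 5.15*2.40^i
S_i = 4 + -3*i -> [4, 1, -2, -5, -8]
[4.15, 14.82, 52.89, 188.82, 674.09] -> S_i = 4.15*3.57^i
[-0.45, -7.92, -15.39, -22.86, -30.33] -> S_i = -0.45 + -7.47*i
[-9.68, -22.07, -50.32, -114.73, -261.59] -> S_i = -9.68*2.28^i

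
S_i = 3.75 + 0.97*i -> [3.75, 4.72, 5.69, 6.66, 7.63]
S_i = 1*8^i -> [1, 8, 64, 512, 4096]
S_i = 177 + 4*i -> [177, 181, 185, 189, 193]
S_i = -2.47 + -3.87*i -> [-2.47, -6.34, -10.21, -14.08, -17.95]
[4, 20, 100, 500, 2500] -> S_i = 4*5^i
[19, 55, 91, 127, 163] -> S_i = 19 + 36*i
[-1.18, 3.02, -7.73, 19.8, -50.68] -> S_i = -1.18*(-2.56)^i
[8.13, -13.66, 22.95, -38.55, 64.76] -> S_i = 8.13*(-1.68)^i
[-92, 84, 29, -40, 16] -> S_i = Random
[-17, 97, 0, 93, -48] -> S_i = Random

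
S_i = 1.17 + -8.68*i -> [1.17, -7.51, -16.19, -24.87, -33.55]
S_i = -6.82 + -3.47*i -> [-6.82, -10.29, -13.76, -17.23, -20.7]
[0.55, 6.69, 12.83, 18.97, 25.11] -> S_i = 0.55 + 6.14*i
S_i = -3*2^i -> [-3, -6, -12, -24, -48]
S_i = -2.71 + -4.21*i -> [-2.71, -6.92, -11.13, -15.34, -19.55]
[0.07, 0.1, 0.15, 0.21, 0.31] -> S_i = 0.07*1.45^i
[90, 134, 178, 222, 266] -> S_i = 90 + 44*i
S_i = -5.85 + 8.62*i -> [-5.85, 2.77, 11.39, 20.01, 28.63]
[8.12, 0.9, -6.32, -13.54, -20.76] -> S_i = 8.12 + -7.22*i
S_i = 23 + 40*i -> [23, 63, 103, 143, 183]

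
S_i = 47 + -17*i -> [47, 30, 13, -4, -21]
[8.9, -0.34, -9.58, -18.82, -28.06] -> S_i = 8.90 + -9.24*i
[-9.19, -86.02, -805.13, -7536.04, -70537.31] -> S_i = -9.19*9.36^i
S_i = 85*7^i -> [85, 595, 4165, 29155, 204085]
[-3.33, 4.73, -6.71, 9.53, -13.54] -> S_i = -3.33*(-1.42)^i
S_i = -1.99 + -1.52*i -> [-1.99, -3.51, -5.03, -6.55, -8.07]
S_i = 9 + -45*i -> [9, -36, -81, -126, -171]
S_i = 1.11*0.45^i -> [1.11, 0.5, 0.22, 0.1, 0.05]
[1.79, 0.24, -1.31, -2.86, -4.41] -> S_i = 1.79 + -1.55*i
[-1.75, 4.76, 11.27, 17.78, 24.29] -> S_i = -1.75 + 6.51*i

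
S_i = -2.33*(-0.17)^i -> [-2.33, 0.4, -0.07, 0.01, -0.0]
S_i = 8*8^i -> [8, 64, 512, 4096, 32768]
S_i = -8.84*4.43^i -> [-8.84, -39.16, -173.48, -768.53, -3404.61]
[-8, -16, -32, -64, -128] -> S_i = -8*2^i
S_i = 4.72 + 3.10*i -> [4.72, 7.82, 10.92, 14.02, 17.12]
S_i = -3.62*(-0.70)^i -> [-3.62, 2.53, -1.77, 1.24, -0.87]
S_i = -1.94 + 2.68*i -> [-1.94, 0.74, 3.42, 6.1, 8.78]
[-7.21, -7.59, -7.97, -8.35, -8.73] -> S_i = -7.21 + -0.38*i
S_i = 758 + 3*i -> [758, 761, 764, 767, 770]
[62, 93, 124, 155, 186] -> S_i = 62 + 31*i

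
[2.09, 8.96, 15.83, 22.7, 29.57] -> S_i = 2.09 + 6.87*i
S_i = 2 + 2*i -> [2, 4, 6, 8, 10]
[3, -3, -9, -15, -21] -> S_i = 3 + -6*i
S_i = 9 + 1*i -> [9, 10, 11, 12, 13]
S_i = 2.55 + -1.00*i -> [2.55, 1.55, 0.55, -0.45, -1.45]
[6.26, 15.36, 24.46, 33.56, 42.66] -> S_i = 6.26 + 9.10*i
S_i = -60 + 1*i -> [-60, -59, -58, -57, -56]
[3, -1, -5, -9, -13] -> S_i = 3 + -4*i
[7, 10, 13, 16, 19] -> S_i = 7 + 3*i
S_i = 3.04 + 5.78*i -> [3.04, 8.82, 14.6, 20.38, 26.16]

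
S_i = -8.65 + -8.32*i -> [-8.65, -16.97, -25.29, -33.61, -41.93]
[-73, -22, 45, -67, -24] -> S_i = Random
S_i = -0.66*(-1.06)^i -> [-0.66, 0.7, -0.74, 0.79, -0.83]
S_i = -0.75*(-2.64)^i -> [-0.75, 1.98, -5.23, 13.8, -36.43]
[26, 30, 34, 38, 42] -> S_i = 26 + 4*i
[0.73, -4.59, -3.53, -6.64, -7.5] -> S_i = Random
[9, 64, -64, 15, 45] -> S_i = Random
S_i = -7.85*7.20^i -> [-7.85, -56.52, -406.94, -2930.0, -21095.98]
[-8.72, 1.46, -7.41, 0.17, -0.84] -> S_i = Random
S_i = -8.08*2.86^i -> [-8.08, -23.11, -66.09, -189.02, -540.6]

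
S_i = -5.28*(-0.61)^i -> [-5.28, 3.22, -1.96, 1.2, -0.73]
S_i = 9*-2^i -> [9, -18, 36, -72, 144]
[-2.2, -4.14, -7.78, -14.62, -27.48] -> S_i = -2.20*1.88^i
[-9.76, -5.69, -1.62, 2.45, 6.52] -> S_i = -9.76 + 4.07*i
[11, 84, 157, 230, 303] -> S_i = 11 + 73*i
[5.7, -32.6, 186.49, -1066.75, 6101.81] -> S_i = 5.70*(-5.72)^i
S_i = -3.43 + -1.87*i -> [-3.43, -5.3, -7.17, -9.04, -10.91]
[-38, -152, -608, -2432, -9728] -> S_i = -38*4^i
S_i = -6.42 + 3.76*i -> [-6.42, -2.66, 1.1, 4.86, 8.62]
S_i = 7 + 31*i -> [7, 38, 69, 100, 131]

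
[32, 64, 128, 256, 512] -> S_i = 32*2^i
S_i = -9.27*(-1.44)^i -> [-9.27, 13.35, -19.22, 27.68, -39.86]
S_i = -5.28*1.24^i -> [-5.28, -6.55, -8.12, -10.07, -12.48]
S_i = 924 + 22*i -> [924, 946, 968, 990, 1012]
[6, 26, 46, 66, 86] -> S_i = 6 + 20*i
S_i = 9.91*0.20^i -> [9.91, 1.98, 0.4, 0.08, 0.02]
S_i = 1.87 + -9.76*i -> [1.87, -7.89, -17.65, -27.41, -37.17]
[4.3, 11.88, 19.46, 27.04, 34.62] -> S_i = 4.30 + 7.58*i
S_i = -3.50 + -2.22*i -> [-3.5, -5.72, -7.94, -10.16, -12.38]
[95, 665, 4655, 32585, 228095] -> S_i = 95*7^i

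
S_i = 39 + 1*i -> [39, 40, 41, 42, 43]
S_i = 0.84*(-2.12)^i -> [0.84, -1.78, 3.78, -8.0, 16.97]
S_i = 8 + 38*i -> [8, 46, 84, 122, 160]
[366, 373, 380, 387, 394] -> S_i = 366 + 7*i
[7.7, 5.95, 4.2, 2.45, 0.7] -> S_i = 7.70 + -1.75*i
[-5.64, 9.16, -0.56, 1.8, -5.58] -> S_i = Random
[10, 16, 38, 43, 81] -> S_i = Random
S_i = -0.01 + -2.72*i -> [-0.01, -2.73, -5.45, -8.17, -10.89]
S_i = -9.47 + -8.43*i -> [-9.47, -17.9, -26.33, -34.76, -43.19]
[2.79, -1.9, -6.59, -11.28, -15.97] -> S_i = 2.79 + -4.69*i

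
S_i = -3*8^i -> [-3, -24, -192, -1536, -12288]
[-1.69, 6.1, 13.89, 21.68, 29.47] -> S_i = -1.69 + 7.79*i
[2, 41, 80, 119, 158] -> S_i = 2 + 39*i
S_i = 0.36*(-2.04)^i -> [0.36, -0.73, 1.5, -3.06, 6.23]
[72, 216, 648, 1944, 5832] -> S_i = 72*3^i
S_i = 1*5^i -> [1, 5, 25, 125, 625]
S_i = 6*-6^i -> [6, -36, 216, -1296, 7776]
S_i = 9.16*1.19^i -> [9.16, 10.9, 12.97, 15.44, 18.37]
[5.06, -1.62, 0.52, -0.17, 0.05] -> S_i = 5.06*(-0.32)^i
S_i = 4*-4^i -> [4, -16, 64, -256, 1024]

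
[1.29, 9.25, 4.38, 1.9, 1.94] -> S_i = Random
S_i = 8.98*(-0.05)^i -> [8.98, -0.45, 0.02, -0.0, 0.0]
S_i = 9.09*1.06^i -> [9.09, 9.64, 10.21, 10.83, 11.48]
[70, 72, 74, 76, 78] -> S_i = 70 + 2*i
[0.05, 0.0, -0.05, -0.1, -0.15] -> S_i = 0.05 + -0.05*i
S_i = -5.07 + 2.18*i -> [-5.07, -2.89, -0.71, 1.47, 3.65]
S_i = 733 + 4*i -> [733, 737, 741, 745, 749]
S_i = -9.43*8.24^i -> [-9.43, -77.7, -640.27, -5275.86, -43473.09]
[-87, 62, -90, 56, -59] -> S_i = Random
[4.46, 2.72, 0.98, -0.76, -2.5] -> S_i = 4.46 + -1.74*i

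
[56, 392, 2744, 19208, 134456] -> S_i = 56*7^i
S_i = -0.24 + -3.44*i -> [-0.24, -3.68, -7.12, -10.56, -14.0]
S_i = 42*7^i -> [42, 294, 2058, 14406, 100842]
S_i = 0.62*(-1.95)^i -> [0.62, -1.21, 2.36, -4.6, 8.96]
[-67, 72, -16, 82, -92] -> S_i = Random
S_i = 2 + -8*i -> [2, -6, -14, -22, -30]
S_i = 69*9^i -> [69, 621, 5589, 50301, 452709]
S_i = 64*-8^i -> [64, -512, 4096, -32768, 262144]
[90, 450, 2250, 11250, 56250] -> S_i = 90*5^i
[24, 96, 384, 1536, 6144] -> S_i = 24*4^i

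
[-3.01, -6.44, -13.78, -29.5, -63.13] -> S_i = -3.01*2.14^i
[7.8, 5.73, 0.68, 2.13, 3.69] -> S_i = Random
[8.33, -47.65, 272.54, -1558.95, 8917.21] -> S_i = 8.33*(-5.72)^i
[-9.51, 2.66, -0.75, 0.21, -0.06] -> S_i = -9.51*(-0.28)^i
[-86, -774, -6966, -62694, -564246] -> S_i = -86*9^i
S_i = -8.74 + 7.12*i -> [-8.74, -1.62, 5.5, 12.62, 19.74]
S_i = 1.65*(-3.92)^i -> [1.65, -6.47, 25.35, -99.39, 389.61]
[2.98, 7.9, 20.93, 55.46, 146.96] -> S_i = 2.98*2.65^i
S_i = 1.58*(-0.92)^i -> [1.58, -1.45, 1.34, -1.23, 1.13]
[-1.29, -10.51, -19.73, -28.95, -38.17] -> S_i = -1.29 + -9.22*i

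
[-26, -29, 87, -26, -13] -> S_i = Random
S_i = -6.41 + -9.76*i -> [-6.41, -16.17, -25.93, -35.69, -45.45]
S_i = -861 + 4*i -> [-861, -857, -853, -849, -845]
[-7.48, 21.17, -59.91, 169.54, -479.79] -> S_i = -7.48*(-2.83)^i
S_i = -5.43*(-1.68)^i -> [-5.43, 9.12, -15.33, 25.75, -43.26]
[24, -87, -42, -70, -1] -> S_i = Random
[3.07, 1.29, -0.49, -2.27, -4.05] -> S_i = 3.07 + -1.78*i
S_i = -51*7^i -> [-51, -357, -2499, -17493, -122451]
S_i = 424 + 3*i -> [424, 427, 430, 433, 436]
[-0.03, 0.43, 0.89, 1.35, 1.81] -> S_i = -0.03 + 0.46*i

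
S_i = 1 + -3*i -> [1, -2, -5, -8, -11]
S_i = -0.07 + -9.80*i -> [-0.07, -9.87, -19.67, -29.47, -39.27]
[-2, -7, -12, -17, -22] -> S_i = -2 + -5*i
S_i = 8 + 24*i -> [8, 32, 56, 80, 104]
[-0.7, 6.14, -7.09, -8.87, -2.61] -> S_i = Random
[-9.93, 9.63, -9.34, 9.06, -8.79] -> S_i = -9.93*(-0.97)^i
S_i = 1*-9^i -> [1, -9, 81, -729, 6561]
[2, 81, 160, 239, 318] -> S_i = 2 + 79*i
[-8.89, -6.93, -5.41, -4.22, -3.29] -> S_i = -8.89*0.78^i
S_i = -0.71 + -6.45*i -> [-0.71, -7.16, -13.61, -20.06, -26.51]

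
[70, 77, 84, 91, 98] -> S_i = 70 + 7*i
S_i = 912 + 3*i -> [912, 915, 918, 921, 924]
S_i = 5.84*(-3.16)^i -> [5.84, -18.45, 58.32, -184.28, 582.32]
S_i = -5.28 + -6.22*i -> [-5.28, -11.5, -17.72, -23.94, -30.16]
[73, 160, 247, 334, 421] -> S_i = 73 + 87*i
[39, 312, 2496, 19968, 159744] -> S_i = 39*8^i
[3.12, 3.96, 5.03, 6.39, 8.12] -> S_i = 3.12*1.27^i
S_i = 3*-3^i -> [3, -9, 27, -81, 243]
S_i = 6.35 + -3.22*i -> [6.35, 3.13, -0.09, -3.31, -6.53]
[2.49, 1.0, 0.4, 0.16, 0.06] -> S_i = 2.49*0.40^i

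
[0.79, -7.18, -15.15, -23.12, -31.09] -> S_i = 0.79 + -7.97*i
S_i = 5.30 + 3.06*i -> [5.3, 8.36, 11.42, 14.48, 17.54]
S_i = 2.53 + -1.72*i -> [2.53, 0.81, -0.91, -2.63, -4.35]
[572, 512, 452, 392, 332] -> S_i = 572 + -60*i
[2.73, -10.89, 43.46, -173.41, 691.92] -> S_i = 2.73*(-3.99)^i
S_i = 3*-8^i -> [3, -24, 192, -1536, 12288]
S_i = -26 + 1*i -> [-26, -25, -24, -23, -22]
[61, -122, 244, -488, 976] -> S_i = 61*-2^i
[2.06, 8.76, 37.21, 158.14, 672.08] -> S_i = 2.06*4.25^i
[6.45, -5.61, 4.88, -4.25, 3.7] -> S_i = 6.45*(-0.87)^i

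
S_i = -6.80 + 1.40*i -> [-6.8, -5.4, -4.0, -2.6, -1.2]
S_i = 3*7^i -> [3, 21, 147, 1029, 7203]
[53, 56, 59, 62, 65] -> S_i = 53 + 3*i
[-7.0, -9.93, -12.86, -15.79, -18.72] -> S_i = -7.00 + -2.93*i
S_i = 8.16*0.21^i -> [8.16, 1.71, 0.36, 0.08, 0.02]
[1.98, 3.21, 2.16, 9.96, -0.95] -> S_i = Random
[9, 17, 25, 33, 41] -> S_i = 9 + 8*i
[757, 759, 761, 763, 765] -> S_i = 757 + 2*i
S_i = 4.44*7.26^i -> [4.44, 32.23, 234.02, 1699.0, 12334.72]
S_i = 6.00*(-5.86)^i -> [6.0, -35.16, 206.04, -1207.38, 7075.25]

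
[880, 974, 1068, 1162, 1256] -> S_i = 880 + 94*i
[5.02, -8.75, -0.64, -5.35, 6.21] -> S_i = Random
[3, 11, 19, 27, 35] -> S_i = 3 + 8*i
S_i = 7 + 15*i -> [7, 22, 37, 52, 67]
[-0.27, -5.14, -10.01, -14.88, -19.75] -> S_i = -0.27 + -4.87*i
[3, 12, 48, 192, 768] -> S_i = 3*4^i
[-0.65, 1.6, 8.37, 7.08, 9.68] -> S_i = Random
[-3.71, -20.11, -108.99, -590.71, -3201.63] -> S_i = -3.71*5.42^i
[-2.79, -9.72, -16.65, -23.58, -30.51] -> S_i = -2.79 + -6.93*i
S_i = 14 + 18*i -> [14, 32, 50, 68, 86]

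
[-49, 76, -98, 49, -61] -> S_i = Random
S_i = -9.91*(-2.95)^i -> [-9.91, 29.23, -86.24, 254.41, -750.52]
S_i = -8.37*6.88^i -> [-8.37, -57.59, -396.19, -2725.78, -18753.37]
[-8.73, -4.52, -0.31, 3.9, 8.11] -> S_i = -8.73 + 4.21*i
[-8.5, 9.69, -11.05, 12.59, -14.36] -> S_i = -8.50*(-1.14)^i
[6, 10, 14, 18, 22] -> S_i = 6 + 4*i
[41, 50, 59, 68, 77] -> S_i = 41 + 9*i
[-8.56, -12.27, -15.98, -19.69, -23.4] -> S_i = -8.56 + -3.71*i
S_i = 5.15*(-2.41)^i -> [5.15, -12.41, 29.91, -72.09, 173.73]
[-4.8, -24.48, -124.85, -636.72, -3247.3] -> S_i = -4.80*5.10^i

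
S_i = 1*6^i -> [1, 6, 36, 216, 1296]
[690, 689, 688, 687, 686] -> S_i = 690 + -1*i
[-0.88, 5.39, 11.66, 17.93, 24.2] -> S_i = -0.88 + 6.27*i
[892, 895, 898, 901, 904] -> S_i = 892 + 3*i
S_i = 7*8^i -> [7, 56, 448, 3584, 28672]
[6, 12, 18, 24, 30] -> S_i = 6 + 6*i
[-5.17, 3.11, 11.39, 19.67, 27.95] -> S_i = -5.17 + 8.28*i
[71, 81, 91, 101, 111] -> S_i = 71 + 10*i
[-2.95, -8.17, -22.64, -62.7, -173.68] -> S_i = -2.95*2.77^i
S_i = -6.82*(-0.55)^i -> [-6.82, 3.75, -2.06, 1.13, -0.62]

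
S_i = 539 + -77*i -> [539, 462, 385, 308, 231]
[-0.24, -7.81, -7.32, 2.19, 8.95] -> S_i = Random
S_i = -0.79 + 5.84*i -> [-0.79, 5.05, 10.89, 16.73, 22.57]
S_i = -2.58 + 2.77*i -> [-2.58, 0.19, 2.96, 5.73, 8.5]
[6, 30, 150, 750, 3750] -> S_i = 6*5^i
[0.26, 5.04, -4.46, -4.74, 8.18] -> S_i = Random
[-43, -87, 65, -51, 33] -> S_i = Random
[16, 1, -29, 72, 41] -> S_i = Random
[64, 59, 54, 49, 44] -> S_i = 64 + -5*i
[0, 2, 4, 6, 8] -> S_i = 0 + 2*i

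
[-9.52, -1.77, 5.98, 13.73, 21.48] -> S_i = -9.52 + 7.75*i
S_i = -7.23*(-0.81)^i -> [-7.23, 5.86, -4.74, 3.84, -3.11]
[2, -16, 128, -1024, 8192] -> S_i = 2*-8^i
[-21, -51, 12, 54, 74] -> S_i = Random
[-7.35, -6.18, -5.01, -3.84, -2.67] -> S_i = -7.35 + 1.17*i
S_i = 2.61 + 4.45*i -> [2.61, 7.06, 11.51, 15.96, 20.41]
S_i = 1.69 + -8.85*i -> [1.69, -7.16, -16.01, -24.86, -33.71]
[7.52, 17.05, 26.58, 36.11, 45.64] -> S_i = 7.52 + 9.53*i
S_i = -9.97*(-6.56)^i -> [-9.97, 65.4, -429.04, 2814.54, -18463.35]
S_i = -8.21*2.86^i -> [-8.21, -23.48, -67.15, -192.06, -549.3]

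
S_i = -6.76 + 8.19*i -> [-6.76, 1.43, 9.62, 17.81, 26.0]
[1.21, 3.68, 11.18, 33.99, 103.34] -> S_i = 1.21*3.04^i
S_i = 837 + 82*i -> [837, 919, 1001, 1083, 1165]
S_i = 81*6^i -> [81, 486, 2916, 17496, 104976]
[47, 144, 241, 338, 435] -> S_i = 47 + 97*i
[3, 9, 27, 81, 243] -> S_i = 3*3^i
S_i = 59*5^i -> [59, 295, 1475, 7375, 36875]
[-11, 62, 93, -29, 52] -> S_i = Random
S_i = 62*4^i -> [62, 248, 992, 3968, 15872]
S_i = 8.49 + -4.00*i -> [8.49, 4.49, 0.49, -3.51, -7.51]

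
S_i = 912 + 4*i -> [912, 916, 920, 924, 928]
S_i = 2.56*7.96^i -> [2.56, 20.38, 162.21, 1291.16, 10277.61]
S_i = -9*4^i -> [-9, -36, -144, -576, -2304]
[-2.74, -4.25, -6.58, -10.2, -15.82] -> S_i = -2.74*1.55^i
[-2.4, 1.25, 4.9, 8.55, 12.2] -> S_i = -2.40 + 3.65*i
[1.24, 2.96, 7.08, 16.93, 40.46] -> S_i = 1.24*2.39^i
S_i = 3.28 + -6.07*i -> [3.28, -2.79, -8.86, -14.93, -21.0]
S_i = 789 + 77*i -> [789, 866, 943, 1020, 1097]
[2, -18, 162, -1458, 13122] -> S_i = 2*-9^i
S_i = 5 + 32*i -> [5, 37, 69, 101, 133]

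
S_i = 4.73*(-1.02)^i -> [4.73, -4.82, 4.92, -5.02, 5.12]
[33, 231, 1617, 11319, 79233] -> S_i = 33*7^i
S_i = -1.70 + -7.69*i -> [-1.7, -9.39, -17.08, -24.77, -32.46]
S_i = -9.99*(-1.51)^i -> [-9.99, 15.08, -22.78, 34.4, -51.94]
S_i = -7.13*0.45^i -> [-7.13, -3.21, -1.44, -0.65, -0.29]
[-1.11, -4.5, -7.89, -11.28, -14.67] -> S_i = -1.11 + -3.39*i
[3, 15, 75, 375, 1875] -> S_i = 3*5^i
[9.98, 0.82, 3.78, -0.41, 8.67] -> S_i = Random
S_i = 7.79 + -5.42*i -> [7.79, 2.37, -3.05, -8.47, -13.89]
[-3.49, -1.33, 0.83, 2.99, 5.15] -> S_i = -3.49 + 2.16*i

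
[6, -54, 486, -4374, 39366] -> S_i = 6*-9^i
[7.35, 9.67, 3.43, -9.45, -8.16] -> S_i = Random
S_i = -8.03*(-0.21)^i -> [-8.03, 1.69, -0.35, 0.07, -0.02]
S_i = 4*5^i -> [4, 20, 100, 500, 2500]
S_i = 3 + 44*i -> [3, 47, 91, 135, 179]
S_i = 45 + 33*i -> [45, 78, 111, 144, 177]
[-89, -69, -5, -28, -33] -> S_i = Random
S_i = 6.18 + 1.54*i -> [6.18, 7.72, 9.26, 10.8, 12.34]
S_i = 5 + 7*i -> [5, 12, 19, 26, 33]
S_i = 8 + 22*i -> [8, 30, 52, 74, 96]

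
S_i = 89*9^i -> [89, 801, 7209, 64881, 583929]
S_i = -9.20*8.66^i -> [-9.2, -79.67, -689.96, -5975.05, -51743.93]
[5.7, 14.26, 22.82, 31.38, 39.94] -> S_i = 5.70 + 8.56*i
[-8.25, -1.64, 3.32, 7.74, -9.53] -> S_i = Random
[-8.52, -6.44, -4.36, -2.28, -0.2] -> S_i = -8.52 + 2.08*i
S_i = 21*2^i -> [21, 42, 84, 168, 336]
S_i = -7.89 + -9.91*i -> [-7.89, -17.8, -27.71, -37.62, -47.53]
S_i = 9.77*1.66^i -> [9.77, 16.22, 26.92, 44.69, 74.19]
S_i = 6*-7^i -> [6, -42, 294, -2058, 14406]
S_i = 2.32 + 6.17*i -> [2.32, 8.49, 14.66, 20.83, 27.0]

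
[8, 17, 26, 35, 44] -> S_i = 8 + 9*i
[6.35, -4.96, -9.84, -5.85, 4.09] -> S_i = Random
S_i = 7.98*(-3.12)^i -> [7.98, -24.9, 77.68, -242.36, 756.17]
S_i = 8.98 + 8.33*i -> [8.98, 17.31, 25.64, 33.97, 42.3]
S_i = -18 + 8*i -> [-18, -10, -2, 6, 14]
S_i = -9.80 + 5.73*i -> [-9.8, -4.07, 1.66, 7.39, 13.12]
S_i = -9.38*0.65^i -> [-9.38, -6.1, -3.96, -2.58, -1.67]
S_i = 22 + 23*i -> [22, 45, 68, 91, 114]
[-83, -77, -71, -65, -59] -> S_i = -83 + 6*i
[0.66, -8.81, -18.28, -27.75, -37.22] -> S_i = 0.66 + -9.47*i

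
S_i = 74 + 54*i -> [74, 128, 182, 236, 290]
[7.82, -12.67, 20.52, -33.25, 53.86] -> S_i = 7.82*(-1.62)^i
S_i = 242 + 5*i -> [242, 247, 252, 257, 262]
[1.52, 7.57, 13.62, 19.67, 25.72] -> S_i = 1.52 + 6.05*i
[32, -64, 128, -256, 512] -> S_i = 32*-2^i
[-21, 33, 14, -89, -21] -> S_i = Random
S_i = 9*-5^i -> [9, -45, 225, -1125, 5625]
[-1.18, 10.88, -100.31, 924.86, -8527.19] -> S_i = -1.18*(-9.22)^i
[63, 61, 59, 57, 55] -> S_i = 63 + -2*i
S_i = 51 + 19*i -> [51, 70, 89, 108, 127]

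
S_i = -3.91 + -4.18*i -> [-3.91, -8.09, -12.27, -16.45, -20.63]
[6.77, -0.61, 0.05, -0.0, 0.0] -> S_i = 6.77*(-0.09)^i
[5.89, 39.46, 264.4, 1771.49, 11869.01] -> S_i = 5.89*6.70^i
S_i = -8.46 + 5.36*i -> [-8.46, -3.1, 2.26, 7.62, 12.98]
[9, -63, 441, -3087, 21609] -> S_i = 9*-7^i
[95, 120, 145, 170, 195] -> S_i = 95 + 25*i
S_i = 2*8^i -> [2, 16, 128, 1024, 8192]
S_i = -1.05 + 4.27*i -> [-1.05, 3.22, 7.49, 11.76, 16.03]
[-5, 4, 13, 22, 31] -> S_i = -5 + 9*i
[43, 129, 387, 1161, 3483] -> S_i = 43*3^i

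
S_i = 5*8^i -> [5, 40, 320, 2560, 20480]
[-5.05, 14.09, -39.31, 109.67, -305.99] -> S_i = -5.05*(-2.79)^i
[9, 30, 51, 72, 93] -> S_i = 9 + 21*i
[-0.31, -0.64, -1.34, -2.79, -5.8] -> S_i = -0.31*2.08^i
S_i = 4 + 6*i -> [4, 10, 16, 22, 28]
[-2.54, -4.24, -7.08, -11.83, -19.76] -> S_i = -2.54*1.67^i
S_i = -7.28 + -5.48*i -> [-7.28, -12.76, -18.24, -23.72, -29.2]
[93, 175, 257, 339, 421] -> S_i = 93 + 82*i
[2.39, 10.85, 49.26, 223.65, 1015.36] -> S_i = 2.39*4.54^i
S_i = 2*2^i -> [2, 4, 8, 16, 32]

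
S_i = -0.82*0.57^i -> [-0.82, -0.47, -0.27, -0.15, -0.09]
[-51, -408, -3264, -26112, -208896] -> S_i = -51*8^i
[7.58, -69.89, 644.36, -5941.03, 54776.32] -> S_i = 7.58*(-9.22)^i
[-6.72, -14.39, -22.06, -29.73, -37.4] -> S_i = -6.72 + -7.67*i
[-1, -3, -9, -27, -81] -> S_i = -1*3^i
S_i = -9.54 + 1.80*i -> [-9.54, -7.74, -5.94, -4.14, -2.34]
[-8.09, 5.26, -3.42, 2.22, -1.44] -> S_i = -8.09*(-0.65)^i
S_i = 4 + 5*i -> [4, 9, 14, 19, 24]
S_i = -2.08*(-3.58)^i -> [-2.08, 7.45, -26.66, 95.44, -341.66]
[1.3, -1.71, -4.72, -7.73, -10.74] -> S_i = 1.30 + -3.01*i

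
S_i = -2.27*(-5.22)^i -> [-2.27, 11.85, -61.85, 322.88, -1685.42]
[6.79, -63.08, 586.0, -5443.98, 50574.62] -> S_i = 6.79*(-9.29)^i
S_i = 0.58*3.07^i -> [0.58, 1.78, 5.47, 16.78, 51.52]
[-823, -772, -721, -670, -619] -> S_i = -823 + 51*i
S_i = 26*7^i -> [26, 182, 1274, 8918, 62426]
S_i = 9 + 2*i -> [9, 11, 13, 15, 17]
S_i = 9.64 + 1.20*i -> [9.64, 10.84, 12.04, 13.24, 14.44]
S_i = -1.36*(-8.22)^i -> [-1.36, 11.18, -91.89, 755.36, -6209.06]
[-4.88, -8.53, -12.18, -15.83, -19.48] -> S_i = -4.88 + -3.65*i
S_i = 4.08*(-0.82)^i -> [4.08, -3.35, 2.74, -2.25, 1.84]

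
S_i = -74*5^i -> [-74, -370, -1850, -9250, -46250]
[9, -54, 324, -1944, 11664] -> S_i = 9*-6^i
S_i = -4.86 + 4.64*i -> [-4.86, -0.22, 4.42, 9.06, 13.7]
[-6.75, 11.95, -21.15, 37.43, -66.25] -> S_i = -6.75*(-1.77)^i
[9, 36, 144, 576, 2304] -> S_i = 9*4^i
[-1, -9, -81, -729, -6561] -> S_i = -1*9^i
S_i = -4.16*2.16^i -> [-4.16, -8.99, -19.41, -41.92, -90.55]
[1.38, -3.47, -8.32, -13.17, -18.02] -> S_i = 1.38 + -4.85*i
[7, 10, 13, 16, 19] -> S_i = 7 + 3*i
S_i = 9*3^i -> [9, 27, 81, 243, 729]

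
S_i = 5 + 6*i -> [5, 11, 17, 23, 29]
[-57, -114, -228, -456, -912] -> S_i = -57*2^i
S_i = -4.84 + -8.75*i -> [-4.84, -13.59, -22.34, -31.09, -39.84]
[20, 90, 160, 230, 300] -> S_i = 20 + 70*i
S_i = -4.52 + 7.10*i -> [-4.52, 2.58, 9.68, 16.78, 23.88]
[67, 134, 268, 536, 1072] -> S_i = 67*2^i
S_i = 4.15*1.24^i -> [4.15, 5.15, 6.38, 7.91, 9.81]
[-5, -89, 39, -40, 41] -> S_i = Random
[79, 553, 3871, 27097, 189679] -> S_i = 79*7^i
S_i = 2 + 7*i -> [2, 9, 16, 23, 30]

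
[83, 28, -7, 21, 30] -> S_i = Random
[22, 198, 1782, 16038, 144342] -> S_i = 22*9^i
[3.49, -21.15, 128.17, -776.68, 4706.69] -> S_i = 3.49*(-6.06)^i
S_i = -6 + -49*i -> [-6, -55, -104, -153, -202]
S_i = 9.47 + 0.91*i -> [9.47, 10.38, 11.29, 12.2, 13.11]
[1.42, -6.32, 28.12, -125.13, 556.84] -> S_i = 1.42*(-4.45)^i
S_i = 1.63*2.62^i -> [1.63, 4.27, 11.19, 29.32, 76.81]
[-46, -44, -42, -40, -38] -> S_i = -46 + 2*i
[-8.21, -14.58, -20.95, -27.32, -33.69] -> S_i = -8.21 + -6.37*i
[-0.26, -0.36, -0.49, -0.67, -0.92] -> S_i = -0.26*1.37^i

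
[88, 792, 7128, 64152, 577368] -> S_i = 88*9^i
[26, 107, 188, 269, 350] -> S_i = 26 + 81*i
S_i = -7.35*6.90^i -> [-7.35, -50.72, -349.93, -2414.54, -16660.33]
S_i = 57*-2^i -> [57, -114, 228, -456, 912]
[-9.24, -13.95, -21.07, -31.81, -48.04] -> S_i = -9.24*1.51^i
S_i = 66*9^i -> [66, 594, 5346, 48114, 433026]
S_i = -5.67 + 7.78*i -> [-5.67, 2.11, 9.89, 17.67, 25.45]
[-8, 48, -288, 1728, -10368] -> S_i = -8*-6^i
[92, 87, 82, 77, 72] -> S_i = 92 + -5*i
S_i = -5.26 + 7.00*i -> [-5.26, 1.74, 8.74, 15.74, 22.74]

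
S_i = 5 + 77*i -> [5, 82, 159, 236, 313]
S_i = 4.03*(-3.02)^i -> [4.03, -12.17, 36.76, -111.0, 335.22]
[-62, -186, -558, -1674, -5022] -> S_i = -62*3^i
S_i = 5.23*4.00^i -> [5.23, 20.92, 83.68, 334.72, 1338.88]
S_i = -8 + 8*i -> [-8, 0, 8, 16, 24]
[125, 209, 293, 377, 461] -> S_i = 125 + 84*i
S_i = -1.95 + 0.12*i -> [-1.95, -1.83, -1.71, -1.59, -1.47]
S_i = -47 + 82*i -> [-47, 35, 117, 199, 281]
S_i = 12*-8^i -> [12, -96, 768, -6144, 49152]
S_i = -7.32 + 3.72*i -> [-7.32, -3.6, 0.12, 3.84, 7.56]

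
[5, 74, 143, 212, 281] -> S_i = 5 + 69*i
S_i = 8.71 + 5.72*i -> [8.71, 14.43, 20.15, 25.87, 31.59]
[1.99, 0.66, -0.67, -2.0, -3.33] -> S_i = 1.99 + -1.33*i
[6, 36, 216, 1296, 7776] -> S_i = 6*6^i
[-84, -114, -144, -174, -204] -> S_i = -84 + -30*i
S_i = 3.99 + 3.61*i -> [3.99, 7.6, 11.21, 14.82, 18.43]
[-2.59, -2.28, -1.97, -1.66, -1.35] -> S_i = -2.59 + 0.31*i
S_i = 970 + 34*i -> [970, 1004, 1038, 1072, 1106]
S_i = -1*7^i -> [-1, -7, -49, -343, -2401]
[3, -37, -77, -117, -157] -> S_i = 3 + -40*i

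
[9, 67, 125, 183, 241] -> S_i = 9 + 58*i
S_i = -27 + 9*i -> [-27, -18, -9, 0, 9]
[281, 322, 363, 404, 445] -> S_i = 281 + 41*i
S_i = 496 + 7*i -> [496, 503, 510, 517, 524]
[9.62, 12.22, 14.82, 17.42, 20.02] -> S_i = 9.62 + 2.60*i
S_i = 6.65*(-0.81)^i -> [6.65, -5.39, 4.36, -3.53, 2.86]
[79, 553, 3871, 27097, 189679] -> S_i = 79*7^i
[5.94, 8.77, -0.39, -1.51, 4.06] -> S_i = Random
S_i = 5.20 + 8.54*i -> [5.2, 13.74, 22.28, 30.82, 39.36]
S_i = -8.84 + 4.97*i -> [-8.84, -3.87, 1.1, 6.07, 11.04]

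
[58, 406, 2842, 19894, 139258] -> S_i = 58*7^i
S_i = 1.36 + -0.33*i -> [1.36, 1.03, 0.7, 0.37, 0.04]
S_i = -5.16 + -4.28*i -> [-5.16, -9.44, -13.72, -18.0, -22.28]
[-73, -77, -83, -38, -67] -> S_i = Random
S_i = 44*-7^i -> [44, -308, 2156, -15092, 105644]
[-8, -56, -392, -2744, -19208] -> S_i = -8*7^i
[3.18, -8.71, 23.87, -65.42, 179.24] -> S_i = 3.18*(-2.74)^i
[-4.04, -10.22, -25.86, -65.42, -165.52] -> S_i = -4.04*2.53^i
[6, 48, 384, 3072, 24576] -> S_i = 6*8^i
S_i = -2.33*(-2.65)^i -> [-2.33, 6.17, -16.36, 43.36, -114.91]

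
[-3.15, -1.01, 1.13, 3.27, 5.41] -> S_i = -3.15 + 2.14*i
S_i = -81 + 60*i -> [-81, -21, 39, 99, 159]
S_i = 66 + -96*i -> [66, -30, -126, -222, -318]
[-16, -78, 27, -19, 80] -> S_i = Random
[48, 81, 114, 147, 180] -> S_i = 48 + 33*i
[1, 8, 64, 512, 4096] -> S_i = 1*8^i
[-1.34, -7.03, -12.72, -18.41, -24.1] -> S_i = -1.34 + -5.69*i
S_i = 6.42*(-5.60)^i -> [6.42, -35.95, 201.33, -1127.45, 6313.75]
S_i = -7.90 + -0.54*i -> [-7.9, -8.44, -8.98, -9.52, -10.06]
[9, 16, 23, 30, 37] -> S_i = 9 + 7*i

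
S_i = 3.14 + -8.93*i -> [3.14, -5.79, -14.72, -23.65, -32.58]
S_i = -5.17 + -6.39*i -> [-5.17, -11.56, -17.95, -24.34, -30.73]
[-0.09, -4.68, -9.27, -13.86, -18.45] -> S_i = -0.09 + -4.59*i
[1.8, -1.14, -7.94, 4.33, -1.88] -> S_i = Random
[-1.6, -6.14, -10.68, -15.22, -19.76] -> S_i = -1.60 + -4.54*i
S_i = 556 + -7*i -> [556, 549, 542, 535, 528]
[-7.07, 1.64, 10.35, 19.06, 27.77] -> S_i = -7.07 + 8.71*i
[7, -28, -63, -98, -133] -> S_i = 7 + -35*i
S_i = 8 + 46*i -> [8, 54, 100, 146, 192]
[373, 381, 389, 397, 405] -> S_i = 373 + 8*i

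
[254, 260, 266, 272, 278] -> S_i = 254 + 6*i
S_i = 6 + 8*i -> [6, 14, 22, 30, 38]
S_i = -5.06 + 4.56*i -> [-5.06, -0.5, 4.06, 8.62, 13.18]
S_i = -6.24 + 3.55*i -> [-6.24, -2.69, 0.86, 4.41, 7.96]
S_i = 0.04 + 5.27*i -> [0.04, 5.31, 10.58, 15.85, 21.12]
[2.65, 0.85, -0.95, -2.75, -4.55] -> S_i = 2.65 + -1.80*i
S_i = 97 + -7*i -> [97, 90, 83, 76, 69]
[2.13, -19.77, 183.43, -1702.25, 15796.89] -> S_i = 2.13*(-9.28)^i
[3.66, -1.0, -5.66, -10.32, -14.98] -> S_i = 3.66 + -4.66*i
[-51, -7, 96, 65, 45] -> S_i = Random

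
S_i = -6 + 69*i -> [-6, 63, 132, 201, 270]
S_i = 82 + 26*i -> [82, 108, 134, 160, 186]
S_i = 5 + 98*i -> [5, 103, 201, 299, 397]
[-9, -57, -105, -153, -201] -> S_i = -9 + -48*i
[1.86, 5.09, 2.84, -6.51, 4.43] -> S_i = Random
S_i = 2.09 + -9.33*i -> [2.09, -7.24, -16.57, -25.9, -35.23]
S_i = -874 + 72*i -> [-874, -802, -730, -658, -586]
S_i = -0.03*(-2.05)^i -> [-0.03, 0.06, -0.13, 0.26, -0.53]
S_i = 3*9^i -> [3, 27, 243, 2187, 19683]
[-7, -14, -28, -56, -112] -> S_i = -7*2^i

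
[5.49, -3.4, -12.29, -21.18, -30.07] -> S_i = 5.49 + -8.89*i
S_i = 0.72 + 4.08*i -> [0.72, 4.8, 8.88, 12.96, 17.04]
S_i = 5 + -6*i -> [5, -1, -7, -13, -19]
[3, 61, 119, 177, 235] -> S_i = 3 + 58*i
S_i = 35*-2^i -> [35, -70, 140, -280, 560]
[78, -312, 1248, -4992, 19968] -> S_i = 78*-4^i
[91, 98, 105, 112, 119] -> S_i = 91 + 7*i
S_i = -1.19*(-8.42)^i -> [-1.19, 10.02, -84.37, 710.37, -5981.3]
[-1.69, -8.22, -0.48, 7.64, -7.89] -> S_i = Random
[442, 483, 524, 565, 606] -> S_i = 442 + 41*i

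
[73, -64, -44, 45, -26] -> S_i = Random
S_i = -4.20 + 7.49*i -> [-4.2, 3.29, 10.78, 18.27, 25.76]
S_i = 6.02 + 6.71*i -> [6.02, 12.73, 19.44, 26.15, 32.86]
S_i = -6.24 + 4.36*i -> [-6.24, -1.88, 2.48, 6.84, 11.2]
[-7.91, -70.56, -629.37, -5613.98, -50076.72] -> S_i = -7.91*8.92^i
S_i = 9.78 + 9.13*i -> [9.78, 18.91, 28.04, 37.17, 46.3]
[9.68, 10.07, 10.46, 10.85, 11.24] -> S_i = 9.68 + 0.39*i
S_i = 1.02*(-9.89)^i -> [1.02, -10.09, 99.77, -986.71, 9758.55]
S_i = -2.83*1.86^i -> [-2.83, -5.26, -9.79, -18.21, -33.87]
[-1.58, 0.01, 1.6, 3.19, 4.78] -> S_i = -1.58 + 1.59*i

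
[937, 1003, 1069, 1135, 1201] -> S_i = 937 + 66*i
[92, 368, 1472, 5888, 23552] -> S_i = 92*4^i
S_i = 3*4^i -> [3, 12, 48, 192, 768]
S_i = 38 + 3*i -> [38, 41, 44, 47, 50]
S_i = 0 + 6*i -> [0, 6, 12, 18, 24]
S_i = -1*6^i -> [-1, -6, -36, -216, -1296]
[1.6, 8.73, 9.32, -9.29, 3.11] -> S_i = Random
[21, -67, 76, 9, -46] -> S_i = Random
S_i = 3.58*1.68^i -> [3.58, 6.01, 10.1, 16.98, 28.52]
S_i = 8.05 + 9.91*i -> [8.05, 17.96, 27.87, 37.78, 47.69]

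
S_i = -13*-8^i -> [-13, 104, -832, 6656, -53248]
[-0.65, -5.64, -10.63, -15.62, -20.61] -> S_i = -0.65 + -4.99*i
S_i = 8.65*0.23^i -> [8.65, 1.99, 0.46, 0.11, 0.02]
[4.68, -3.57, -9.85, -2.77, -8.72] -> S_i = Random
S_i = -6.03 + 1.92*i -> [-6.03, -4.11, -2.19, -0.27, 1.65]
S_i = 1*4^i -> [1, 4, 16, 64, 256]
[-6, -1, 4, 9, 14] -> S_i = -6 + 5*i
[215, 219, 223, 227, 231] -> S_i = 215 + 4*i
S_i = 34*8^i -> [34, 272, 2176, 17408, 139264]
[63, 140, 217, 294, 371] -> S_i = 63 + 77*i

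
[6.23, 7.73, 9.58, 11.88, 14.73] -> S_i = 6.23*1.24^i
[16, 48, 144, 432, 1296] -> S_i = 16*3^i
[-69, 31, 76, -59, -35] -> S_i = Random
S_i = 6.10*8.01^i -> [6.1, 48.86, 391.38, 3134.93, 25110.76]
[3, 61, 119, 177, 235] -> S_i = 3 + 58*i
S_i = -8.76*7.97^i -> [-8.76, -69.82, -556.44, -4434.85, -35345.77]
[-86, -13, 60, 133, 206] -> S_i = -86 + 73*i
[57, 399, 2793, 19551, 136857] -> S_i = 57*7^i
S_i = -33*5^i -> [-33, -165, -825, -4125, -20625]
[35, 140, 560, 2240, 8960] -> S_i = 35*4^i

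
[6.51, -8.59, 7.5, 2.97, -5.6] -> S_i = Random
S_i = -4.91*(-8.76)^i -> [-4.91, 43.01, -376.78, 3300.61, -28913.32]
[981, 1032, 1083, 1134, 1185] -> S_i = 981 + 51*i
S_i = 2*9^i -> [2, 18, 162, 1458, 13122]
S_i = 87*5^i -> [87, 435, 2175, 10875, 54375]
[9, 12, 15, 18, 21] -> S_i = 9 + 3*i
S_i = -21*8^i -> [-21, -168, -1344, -10752, -86016]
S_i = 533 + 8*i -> [533, 541, 549, 557, 565]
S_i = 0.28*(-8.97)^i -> [0.28, -2.51, 22.53, -202.09, 1812.71]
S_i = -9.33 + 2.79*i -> [-9.33, -6.54, -3.75, -0.96, 1.83]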